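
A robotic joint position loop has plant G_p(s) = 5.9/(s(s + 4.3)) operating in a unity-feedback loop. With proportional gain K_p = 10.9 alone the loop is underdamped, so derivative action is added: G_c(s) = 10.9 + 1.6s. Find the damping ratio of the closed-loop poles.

Forward path: (10.9 + 1.6s)·5.9/(s(s+4.3)). The closed-loop characteristic equation is s² + (4.3 + 5.9·1.6)s + 5.9·10.9 = 0.
That is s² + 13.74s + 64.31 = 0, so ω_n = 8.019 rad/s and ζ = 13.74/(2·8.019) = 0.8567.

ζ = 0.857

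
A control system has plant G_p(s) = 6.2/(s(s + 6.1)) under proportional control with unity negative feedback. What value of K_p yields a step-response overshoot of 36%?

From %OS = 100·exp(−πζ/√(1−ζ²)) = 36%, ζ = −ln(0.36)/√(π²+ln²(0.36)) = 0.3093.
Characteristic equation s² + 6.1s + 6.2K_p = 0 gives ζ = 6.1/(2√(6.2K_p)).
Setting ζ = 0.3093: √(6.2K_p) = 6.1/(2·0.3093) = 9.862, so K_p = 97.26/6.2 = 15.7.

K_p = 15.7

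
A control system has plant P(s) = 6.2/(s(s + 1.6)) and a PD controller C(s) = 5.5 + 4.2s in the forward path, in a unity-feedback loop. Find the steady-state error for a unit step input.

0

The open loop C(s)P(s) has a pole at the origin (type 1), so the static position error constant is infinite and e_ss = 1/(1+∞) = 0.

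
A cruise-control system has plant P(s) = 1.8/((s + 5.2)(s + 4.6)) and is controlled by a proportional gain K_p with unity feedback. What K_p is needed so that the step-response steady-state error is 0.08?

Steady-state error for a unit step on this type-0 loop is 1/(1 + K_p·P(0)).
P(0) = 0.07525. Require 1/(1 + K_p·0.07525) = 0.08, so 1 + 0.07525·K_p = 12.5.
K_p = (12.5 − 1)/0.07525 = 153.

K_p = 153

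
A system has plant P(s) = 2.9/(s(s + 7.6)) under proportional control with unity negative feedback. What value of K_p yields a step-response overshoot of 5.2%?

From %OS = 100·exp(−πζ/√(1−ζ²)) = 5.2%, ζ = −ln(0.052)/√(π²+ln²(0.052)) = 0.6853.
Characteristic equation s² + 7.6s + 2.9K_p = 0 gives ζ = 7.6/(2√(2.9K_p)).
Setting ζ = 0.6853: √(2.9K_p) = 7.6/(2·0.6853) = 5.545, so K_p = 30.74/2.9 = 10.6.

K_p = 10.6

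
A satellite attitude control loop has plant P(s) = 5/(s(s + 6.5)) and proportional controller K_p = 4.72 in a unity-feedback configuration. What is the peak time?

The closed-loop denominator s² + 6.5s + 23.6 gives ω_n = √23.6 = 4.858 and ζ = 6.5/(2ω_n) = 0.669.
Damped frequency ω_d = ω_n√(1−ζ²) = 3.611 rad/s, so peak time T_p = π/ω_d = 0.87 s.

T_p = 0.87 s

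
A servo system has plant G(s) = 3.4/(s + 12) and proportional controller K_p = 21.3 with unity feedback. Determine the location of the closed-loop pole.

s = -84.42

Closed-loop transfer function: T(s) = K_p·G(s)/(1 + K_p·G(s)) = 72.42/(s + 12 + 72.42) = 72.42/(s + 84.42).
The closed-loop pole is at s = −84.42.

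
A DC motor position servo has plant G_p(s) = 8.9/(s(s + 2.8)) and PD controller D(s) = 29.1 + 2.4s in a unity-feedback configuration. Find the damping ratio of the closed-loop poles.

ζ = 0.751

Forward path: (29.1 + 2.4s)·8.9/(s(s+2.8)). The closed-loop characteristic equation is s² + (2.8 + 8.9·2.4)s + 8.9·29.1 = 0.
That is s² + 24.16s + 259 = 0, so ω_n = 16.09 rad/s and ζ = 24.16/(2·16.09) = 0.7506.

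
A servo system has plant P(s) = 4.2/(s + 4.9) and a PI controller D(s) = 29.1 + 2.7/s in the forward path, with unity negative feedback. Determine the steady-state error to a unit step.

0

The open loop D(s)P(s) has a pole at the origin (type 1), so the static position error constant is infinite and e_ss = 1/(1+∞) = 0.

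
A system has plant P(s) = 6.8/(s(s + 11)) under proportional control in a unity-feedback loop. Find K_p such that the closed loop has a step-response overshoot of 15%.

K_p = 16.6

From %OS = 100·exp(−πζ/√(1−ζ²)) = 15%, ζ = −ln(0.15)/√(π²+ln²(0.15)) = 0.5169.
Characteristic equation s² + 11s + 6.8K_p = 0 gives ζ = 11/(2√(6.8K_p)).
Setting ζ = 0.5169: √(6.8K_p) = 11/(2·0.5169) = 10.64, so K_p = 113.2/6.8 = 16.6.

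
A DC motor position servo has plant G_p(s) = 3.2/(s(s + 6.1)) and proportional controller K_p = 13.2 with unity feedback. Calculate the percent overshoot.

18.8%

From 1 + K_pG_p(s) = 0: s² + 6.1s + 42.24 = 0 ⇒ ω_n = 6.499, ζ = 0.4693.
%OS = 100·exp(−πζ/√(1−ζ²)) = 100·exp(−π·0.4693/√0.7798) = 18.8%.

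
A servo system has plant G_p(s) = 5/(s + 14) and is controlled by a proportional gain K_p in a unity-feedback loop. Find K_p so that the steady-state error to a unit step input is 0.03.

For a type-0 loop with proportional control, e_ss = 1/(1 + K_p·G_p(0)).
G_p(0) = 0.3571. Require 1/(1 + K_p·0.3571) = 0.03, so 1 + 0.3571·K_p = 33.33.
K_p = (33.33 − 1)/0.3571 = 90.5.

K_p = 90.5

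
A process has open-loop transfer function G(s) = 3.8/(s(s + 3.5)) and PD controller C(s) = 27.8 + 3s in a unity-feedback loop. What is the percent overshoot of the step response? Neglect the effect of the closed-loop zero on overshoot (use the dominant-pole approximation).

Forward path: (27.8 + 3s)·3.8/(s(s+3.5)). The closed-loop characteristic equation is s² + (3.5 + 3.8·3)s + 3.8·27.8 = 0.
That is s² + 14.9s + 105.6 = 0, so ω_n = 10.28 rad/s and ζ = 14.9/(2·10.28) = 0.7248.
%OS = 100·exp(−πζ/√(1−ζ²)) = 3.67%.

3.67%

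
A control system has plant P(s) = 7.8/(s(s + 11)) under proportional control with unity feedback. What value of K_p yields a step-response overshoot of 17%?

From %OS = 100·exp(−πζ/√(1−ζ²)) = 17%, ζ = −ln(0.17)/√(π²+ln²(0.17)) = 0.4913.
Characteristic equation s² + 11s + 7.8K_p = 0 gives ζ = 11/(2√(7.8K_p)).
Setting ζ = 0.4913: √(7.8K_p) = 11/(2·0.4913) = 11.2, so K_p = 125.3/7.8 = 16.1.

K_p = 16.1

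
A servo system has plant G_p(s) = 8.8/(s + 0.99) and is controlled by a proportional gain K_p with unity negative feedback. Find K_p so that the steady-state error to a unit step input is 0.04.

The loop is type 0, so e_ss(step) = 1/(1 + K_pos) with K_pos = K_p·G_p(0).
G_p(0) = 8.889. Require 1/(1 + K_p·8.889) = 0.04, so 1 + 8.889·K_p = 25.
K_p = (25 − 1)/8.889 = 2.7.

K_p = 2.7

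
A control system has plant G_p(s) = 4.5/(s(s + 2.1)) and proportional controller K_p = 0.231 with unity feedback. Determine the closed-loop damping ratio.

The closed-loop denominator is s(s+2.1) + 0.231·4.5 = s² + 2.1s + 1.04.
Matching s² + 2ζω_n s + ω_n²: ω_n = √1.04 = 1.02 rad/s and 2ζω_n = 2.1, so ζ = 2.1/(2·1.02) = 1.03.

ζ = 1.03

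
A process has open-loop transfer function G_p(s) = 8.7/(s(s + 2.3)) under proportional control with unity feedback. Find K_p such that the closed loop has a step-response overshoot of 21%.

From %OS = 100·exp(−πζ/√(1−ζ²)) = 21%, ζ = −ln(0.21)/√(π²+ln²(0.21)) = 0.4449.
Characteristic equation s² + 2.3s + 8.7K_p = 0 gives ζ = 2.3/(2√(8.7K_p)).
Setting ζ = 0.4449: √(8.7K_p) = 2.3/(2·0.4449) = 2.585, so K_p = 6.682/8.7 = 0.768.

K_p = 0.768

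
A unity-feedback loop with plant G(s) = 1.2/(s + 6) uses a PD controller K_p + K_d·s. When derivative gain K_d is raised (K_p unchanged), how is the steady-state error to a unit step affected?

unchanged

K_d affects only the transient (the s-coefficient); the DC loop gain, and hence e_ss, depends only on K_p.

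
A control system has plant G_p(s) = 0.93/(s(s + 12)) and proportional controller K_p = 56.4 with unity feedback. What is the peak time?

Closed-loop characteristic equation: s² + 12s + 52.45 = 0, so ω_n = 7.242 rad/s and ζ = 12/(2·7.242) = 0.8285.
Damped frequency ω_d = ω_n√(1−ζ²) = 4.056 rad/s, so peak time T_p = π/ω_d = 0.775 s.

T_p = 0.775 s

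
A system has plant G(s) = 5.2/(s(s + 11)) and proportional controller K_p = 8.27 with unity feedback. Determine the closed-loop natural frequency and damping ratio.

With unity feedback the closed-loop characteristic equation is s² + 11s + 8.27·5.2 = s² + 11s + 43 = 0.
So ω_n² = 43 ⇒ ω_n = 6.558 rad/s, and ζ = 11/(2ω_n) = 0.839.

ω_n = 6.56 rad/s, ζ = 0.839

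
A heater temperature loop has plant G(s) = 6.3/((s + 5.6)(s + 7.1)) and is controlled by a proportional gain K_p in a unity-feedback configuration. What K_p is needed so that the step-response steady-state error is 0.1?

K_p = 56.8

For a type-0 loop with proportional control, e_ss = 1/(1 + K_p·G(0)).
G(0) = 0.1585. Require 1/(1 + K_p·0.1585) = 0.1, so 1 + 0.1585·K_p = 10.
K_p = (10 − 1)/0.1585 = 56.8.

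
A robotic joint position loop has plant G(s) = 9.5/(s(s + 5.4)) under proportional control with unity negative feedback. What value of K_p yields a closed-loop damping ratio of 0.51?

K_p = 2.95

Closed-loop characteristic equation: s² + 5.4s + K_p·9.5 = 0.
So ω_n = √(9.5K_p) and 2ζω_n = 5.4, giving ζ = 5.4/(2√(9.5K_p)).
Setting ζ = 0.51: √(9.5K_p) = 5.4/(2·0.51) = 5.294, so K_p = 28.03/9.5 = 2.95.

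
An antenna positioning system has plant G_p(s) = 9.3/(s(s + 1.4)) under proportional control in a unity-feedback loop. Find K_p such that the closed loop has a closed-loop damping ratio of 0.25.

Closed-loop characteristic equation: s² + 1.4s + K_p·9.3 = 0.
So ω_n = √(9.3K_p) and 2ζω_n = 1.4, giving ζ = 1.4/(2√(9.3K_p)).
Setting ζ = 0.25: √(9.3K_p) = 1.4/(2·0.25) = 2.8, so K_p = 7.84/9.3 = 0.843.

K_p = 0.843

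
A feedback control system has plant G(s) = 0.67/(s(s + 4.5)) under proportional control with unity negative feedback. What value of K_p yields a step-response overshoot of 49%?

K_p = 154

From %OS = 100·exp(−πζ/√(1−ζ²)) = 49%, ζ = −ln(0.49)/√(π²+ln²(0.49)) = 0.2214.
Characteristic equation s² + 4.5s + 0.67K_p = 0 gives ζ = 4.5/(2√(0.67K_p)).
Setting ζ = 0.2214: √(0.67K_p) = 4.5/(2·0.2214) = 10.16, so K_p = 103.3/0.67 = 154.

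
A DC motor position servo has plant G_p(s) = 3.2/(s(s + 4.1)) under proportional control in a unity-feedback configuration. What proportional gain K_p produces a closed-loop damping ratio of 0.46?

Closed-loop characteristic equation: s² + 4.1s + K_p·3.2 = 0.
So ω_n = √(3.2K_p) and 2ζω_n = 4.1, giving ζ = 4.1/(2√(3.2K_p)).
Setting ζ = 0.46: √(3.2K_p) = 4.1/(2·0.46) = 4.457, so K_p = 19.86/3.2 = 6.21.

K_p = 6.21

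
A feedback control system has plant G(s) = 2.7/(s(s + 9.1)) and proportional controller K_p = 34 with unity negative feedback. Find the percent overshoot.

18.4%

From 1 + K_pG(s) = 0: s² + 9.1s + 91.8 = 0 ⇒ ω_n = 9.581, ζ = 0.4749.
%OS = 100·exp(−πζ/√(1−ζ²)) = 100·exp(−π·0.4749/√0.7745) = 18.4%.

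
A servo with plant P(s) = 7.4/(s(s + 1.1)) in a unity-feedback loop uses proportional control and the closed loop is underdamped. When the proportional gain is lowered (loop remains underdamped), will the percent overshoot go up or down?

decrease

ζ = 1.1/(2√(7.4K_p)) rises as K_p falls; higher damping means less overshoot.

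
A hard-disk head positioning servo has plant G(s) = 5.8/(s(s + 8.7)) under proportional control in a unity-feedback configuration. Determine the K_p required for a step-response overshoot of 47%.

K_p = 59.7

From %OS = 100·exp(−πζ/√(1−ζ²)) = 47%, ζ = −ln(0.47)/√(π²+ln²(0.47)) = 0.2337.
Characteristic equation s² + 8.7s + 5.8K_p = 0 gives ζ = 8.7/(2√(5.8K_p)).
Setting ζ = 0.2337: √(5.8K_p) = 8.7/(2·0.2337) = 18.62, so K_p = 346.5/5.8 = 59.7.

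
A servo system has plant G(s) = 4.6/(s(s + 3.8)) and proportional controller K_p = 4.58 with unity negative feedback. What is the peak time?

T_p = 0.752 s

Closed-loop characteristic equation: s² + 3.8s + 21.07 = 0, so ω_n = 4.59 rad/s and ζ = 3.8/(2·4.59) = 0.4139.
Damped frequency ω_d = ω_n√(1−ζ²) = 4.178 rad/s, so peak time T_p = π/ω_d = 0.752 s.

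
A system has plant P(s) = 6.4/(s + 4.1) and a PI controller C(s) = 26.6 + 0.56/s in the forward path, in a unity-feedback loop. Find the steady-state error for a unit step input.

The open loop C(s)P(s) has a pole at the origin (type 1), so the static position error constant is infinite and e_ss = 1/(1+∞) = 0.

0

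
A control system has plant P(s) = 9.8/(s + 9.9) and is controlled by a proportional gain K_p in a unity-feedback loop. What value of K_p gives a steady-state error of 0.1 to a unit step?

K_p = 9.09

The loop is type 0, so e_ss(step) = 1/(1 + K_pos) with K_pos = K_p·P(0).
P(0) = 0.9899. Require 1/(1 + K_p·0.9899) = 0.1, so 1 + 0.9899·K_p = 10.
K_p = (10 − 1)/0.9899 = 9.09.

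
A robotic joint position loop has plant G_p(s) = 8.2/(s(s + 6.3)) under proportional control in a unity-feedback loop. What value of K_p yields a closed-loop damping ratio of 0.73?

Closed-loop characteristic equation: s² + 6.3s + K_p·8.2 = 0.
So ω_n = √(8.2K_p) and 2ζω_n = 6.3, giving ζ = 6.3/(2√(8.2K_p)).
Setting ζ = 0.73: √(8.2K_p) = 6.3/(2·0.73) = 4.315, so K_p = 18.62/8.2 = 2.27.

K_p = 2.27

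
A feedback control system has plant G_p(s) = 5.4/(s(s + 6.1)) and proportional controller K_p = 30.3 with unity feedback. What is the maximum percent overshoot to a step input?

Closed-loop characteristic equation: s² + 6.1s + 163.6 = 0, so ω_n = 12.79 rad/s and ζ = 6.1/(2·12.79) = 0.2384.
%OS = 100·exp(−πζ/√(1−ζ²)) = 100·exp(−π·0.2384/√0.9431) = 46.2%.

46.2%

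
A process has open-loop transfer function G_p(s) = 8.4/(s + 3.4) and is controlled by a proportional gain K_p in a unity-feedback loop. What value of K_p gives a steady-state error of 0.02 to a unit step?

K_p = 19.8

The loop is type 0, so e_ss(step) = 1/(1 + K_pos) with K_pos = K_p·G_p(0).
G_p(0) = 2.471. Require 1/(1 + K_p·2.471) = 0.02, so 1 + 2.471·K_p = 50.
K_p = (50 − 1)/2.471 = 19.8.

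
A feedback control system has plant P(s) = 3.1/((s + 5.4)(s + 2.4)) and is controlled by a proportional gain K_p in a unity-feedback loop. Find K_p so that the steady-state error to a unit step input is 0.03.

K_p = 135

The loop is type 0, so e_ss(step) = 1/(1 + K_pos) with K_pos = K_p·P(0).
P(0) = 0.2392. Require 1/(1 + K_p·0.2392) = 0.03, so 1 + 0.2392·K_p = 33.33.
K_p = (33.33 − 1)/0.2392 = 135.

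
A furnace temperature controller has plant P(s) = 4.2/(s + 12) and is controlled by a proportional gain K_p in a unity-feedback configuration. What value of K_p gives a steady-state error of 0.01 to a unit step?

K_p = 283

For a type-0 loop with proportional control, e_ss = 1/(1 + K_p·P(0)).
P(0) = 0.35. Require 1/(1 + K_p·0.35) = 0.01, so 1 + 0.35·K_p = 100.
K_p = (100 − 1)/0.35 = 283.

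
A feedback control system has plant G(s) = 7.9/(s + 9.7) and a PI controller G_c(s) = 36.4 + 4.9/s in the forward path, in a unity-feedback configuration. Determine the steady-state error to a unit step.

The open loop G_c(s)G(s) has a pole at the origin (type 1), so the static position error constant is infinite and e_ss = 1/(1+∞) = 0.

0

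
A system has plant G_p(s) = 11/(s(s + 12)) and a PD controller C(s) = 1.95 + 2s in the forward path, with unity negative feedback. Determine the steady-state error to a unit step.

The open loop C(s)G_p(s) has a pole at the origin (type 1), so the static position error constant is infinite and e_ss = 1/(1+∞) = 0.

0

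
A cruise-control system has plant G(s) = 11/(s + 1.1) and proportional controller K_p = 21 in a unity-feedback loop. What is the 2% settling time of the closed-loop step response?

Closed-loop transfer function: T(s) = K_p·G(s)/(1 + K_p·G(s)) = 231/(s + 1.1 + 231) = 231/(s + 232.1).
Time constant τ = 1/232.1 = 0.004308 s, so the 2% settling time is about 4τ = 0.0172 s.

T_s ≈ 0.0172 s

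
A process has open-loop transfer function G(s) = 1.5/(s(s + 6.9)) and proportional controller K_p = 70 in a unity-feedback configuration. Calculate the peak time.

The closed-loop denominator s² + 6.9s + 105 gives ω_n = √105 = 10.25 and ζ = 6.9/(2ω_n) = 0.3367.
Damped frequency ω_d = ω_n√(1−ζ²) = 9.649 rad/s, so peak time T_p = π/ω_d = 0.326 s.

T_p = 0.326 s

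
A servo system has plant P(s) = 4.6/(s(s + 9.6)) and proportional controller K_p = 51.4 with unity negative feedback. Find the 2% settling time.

From 1 + K_pP(s) = 0: s² + 9.6s + 236.4 = 0 ⇒ ω_n = 15.38, ζ = 0.3122.
2% settling time T_s ≈ 4/(ζω_n) = 4/4.8 = 0.833 s.

T_s ≈ 0.833 s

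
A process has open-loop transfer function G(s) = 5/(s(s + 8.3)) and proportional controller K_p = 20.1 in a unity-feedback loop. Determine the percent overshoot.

24%

From 1 + K_pG(s) = 0: s² + 8.3s + 100.5 = 0 ⇒ ω_n = 10.02, ζ = 0.414.
%OS = 100·exp(−πζ/√(1−ζ²)) = 100·exp(−π·0.414/√0.8286) = 24%.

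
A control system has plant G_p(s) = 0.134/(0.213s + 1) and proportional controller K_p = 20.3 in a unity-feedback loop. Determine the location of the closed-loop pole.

s = -17.47

Closed loop: T(s) = K_p·G_p/(1+K_p·G_p) = 2.72/(0.213s + 1 + 2.72), with pole at s = −(1 + 2.72)/0.213 = −17.47.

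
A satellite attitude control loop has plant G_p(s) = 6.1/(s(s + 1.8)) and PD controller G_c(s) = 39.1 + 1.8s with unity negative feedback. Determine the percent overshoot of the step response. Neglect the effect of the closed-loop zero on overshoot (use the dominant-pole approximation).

24%

Forward path: (39.1 + 1.8s)·6.1/(s(s+1.8)). The closed-loop characteristic equation is s² + (1.8 + 6.1·1.8)s + 6.1·39.1 = 0.
That is s² + 12.78s + 238.5 = 0, so ω_n = 15.44 rad/s and ζ = 12.78/(2·15.44) = 0.4138.
%OS = 100·exp(−πζ/√(1−ζ²)) = 24%.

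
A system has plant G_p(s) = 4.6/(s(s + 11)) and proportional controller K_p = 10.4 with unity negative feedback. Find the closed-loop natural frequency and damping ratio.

ω_n = 6.92 rad/s, ζ = 0.795

1 + K_p·G_p(s) = 0 gives s² + 11s + 47.84 = 0.
Matching s² + 2ζω_n s + ω_n²: ω_n = √47.84 = 6.917 rad/s and 2ζω_n = 11, so ζ = 11/(2·6.917) = 0.795.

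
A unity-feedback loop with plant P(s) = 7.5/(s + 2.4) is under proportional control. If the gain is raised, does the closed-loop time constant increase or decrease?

The closed-loop bandwidth 2.4+K_p·7.5 grows with K_p, so τ shrinks.

decrease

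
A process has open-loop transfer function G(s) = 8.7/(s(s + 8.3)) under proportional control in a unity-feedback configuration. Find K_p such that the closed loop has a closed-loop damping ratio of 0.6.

K_p = 5.5

Closed-loop characteristic equation: s² + 8.3s + K_p·8.7 = 0.
So ω_n = √(8.7K_p) and 2ζω_n = 8.3, giving ζ = 8.3/(2√(8.7K_p)).
Setting ζ = 0.6: √(8.7K_p) = 8.3/(2·0.6) = 6.917, so K_p = 47.84/8.7 = 5.5.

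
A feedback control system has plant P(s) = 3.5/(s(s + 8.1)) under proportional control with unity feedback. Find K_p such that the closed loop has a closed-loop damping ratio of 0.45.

K_p = 23.1

Closed-loop characteristic equation: s² + 8.1s + K_p·3.5 = 0.
So ω_n = √(3.5K_p) and 2ζω_n = 8.1, giving ζ = 8.1/(2√(3.5K_p)).
Setting ζ = 0.45: √(3.5K_p) = 8.1/(2·0.45) = 9, so K_p = 81/3.5 = 23.1.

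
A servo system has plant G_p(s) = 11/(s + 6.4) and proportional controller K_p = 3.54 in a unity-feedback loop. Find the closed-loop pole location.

Closed-loop transfer function: T(s) = K_p·G_p(s)/(1 + K_p·G_p(s)) = 38.94/(s + 6.4 + 38.94) = 38.94/(s + 45.34).
The closed-loop pole is at s = −45.34.

s = -45.34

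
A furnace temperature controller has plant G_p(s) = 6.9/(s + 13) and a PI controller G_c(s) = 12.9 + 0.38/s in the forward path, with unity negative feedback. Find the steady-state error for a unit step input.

0

The open loop G_c(s)G_p(s) has a pole at the origin (type 1), so the static position error constant is infinite and e_ss = 1/(1+∞) = 0.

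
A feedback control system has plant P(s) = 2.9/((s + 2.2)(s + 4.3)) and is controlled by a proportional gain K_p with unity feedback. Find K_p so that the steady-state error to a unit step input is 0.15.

The loop is type 0, so e_ss(step) = 1/(1 + K_pos) with K_pos = K_p·P(0).
P(0) = 0.3066. Require 1/(1 + K_p·0.3066) = 0.15, so 1 + 0.3066·K_p = 6.667.
K_p = (6.667 − 1)/0.3066 = 18.5.

K_p = 18.5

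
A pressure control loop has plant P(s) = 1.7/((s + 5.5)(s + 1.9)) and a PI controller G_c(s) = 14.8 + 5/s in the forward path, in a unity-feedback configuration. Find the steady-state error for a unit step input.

The open loop G_c(s)P(s) has a pole at the origin (type 1), so the static position error constant is infinite and e_ss = 1/(1+∞) = 0.

0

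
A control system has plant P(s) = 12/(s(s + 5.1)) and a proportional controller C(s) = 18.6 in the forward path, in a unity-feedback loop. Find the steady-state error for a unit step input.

0

The open loop C(s)P(s) has a pole at the origin (type 1), so the static position error constant is infinite and e_ss = 1/(1+∞) = 0.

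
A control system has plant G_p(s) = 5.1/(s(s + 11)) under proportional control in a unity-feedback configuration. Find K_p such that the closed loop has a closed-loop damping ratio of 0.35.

K_p = 48.4

Closed-loop characteristic equation: s² + 11s + K_p·5.1 = 0.
So ω_n = √(5.1K_p) and 2ζω_n = 11, giving ζ = 11/(2√(5.1K_p)).
Setting ζ = 0.35: √(5.1K_p) = 11/(2·0.35) = 15.71, so K_p = 246.9/5.1 = 48.4.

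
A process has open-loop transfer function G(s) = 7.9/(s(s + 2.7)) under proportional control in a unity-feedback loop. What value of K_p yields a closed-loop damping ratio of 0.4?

K_p = 1.44

Closed-loop characteristic equation: s² + 2.7s + K_p·7.9 = 0.
So ω_n = √(7.9K_p) and 2ζω_n = 2.7, giving ζ = 2.7/(2√(7.9K_p)).
Setting ζ = 0.4: √(7.9K_p) = 2.7/(2·0.4) = 3.375, so K_p = 11.39/7.9 = 1.44.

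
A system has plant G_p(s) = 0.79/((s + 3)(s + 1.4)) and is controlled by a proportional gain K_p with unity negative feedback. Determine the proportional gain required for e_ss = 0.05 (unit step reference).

K_p = 101

The loop is type 0, so e_ss(step) = 1/(1 + K_pos) with K_pos = K_p·G_p(0).
G_p(0) = 0.1881. Require 1/(1 + K_p·0.1881) = 0.05, so 1 + 0.1881·K_p = 20.
K_p = (20 − 1)/0.1881 = 101.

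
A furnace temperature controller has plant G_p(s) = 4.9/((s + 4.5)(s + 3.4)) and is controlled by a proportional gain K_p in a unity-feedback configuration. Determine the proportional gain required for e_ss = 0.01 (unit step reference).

For a type-0 loop with proportional control, e_ss = 1/(1 + K_p·G_p(0)).
G_p(0) = 0.3203. Require 1/(1 + K_p·0.3203) = 0.01, so 1 + 0.3203·K_p = 100.
K_p = (100 − 1)/0.3203 = 309.

K_p = 309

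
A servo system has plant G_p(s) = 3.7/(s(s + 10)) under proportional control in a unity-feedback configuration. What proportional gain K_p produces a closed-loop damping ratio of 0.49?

Closed-loop characteristic equation: s² + 10s + K_p·3.7 = 0.
So ω_n = √(3.7K_p) and 2ζω_n = 10, giving ζ = 10/(2√(3.7K_p)).
Setting ζ = 0.49: √(3.7K_p) = 10/(2·0.49) = 10.2, so K_p = 104.1/3.7 = 28.1.

K_p = 28.1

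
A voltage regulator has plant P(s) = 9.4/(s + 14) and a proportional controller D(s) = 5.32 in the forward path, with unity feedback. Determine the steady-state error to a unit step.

0.219

The loop is type 0. Static position error constant K_pos = D(0)·P(0) = 5.32·0.6714 = 3.572.
Steady-state error to a unit step: e_ss = 1/(1+K_pos) = 1/4.572 = 0.219.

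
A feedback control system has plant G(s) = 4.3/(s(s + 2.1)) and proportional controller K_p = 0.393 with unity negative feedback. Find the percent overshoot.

From 1 + K_pG(s) = 0: s² + 2.1s + 1.69 = 0 ⇒ ω_n = 1.3, ζ = 0.8077.
%OS = 100·exp(−πζ/√(1−ζ²)) = 100·exp(−π·0.8077/√0.3476) = 1.35%.

1.35%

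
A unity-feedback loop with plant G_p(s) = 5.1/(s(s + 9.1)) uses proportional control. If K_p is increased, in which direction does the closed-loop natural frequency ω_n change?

ω_n = √(5.1·K_p), which grows with K_p.

increase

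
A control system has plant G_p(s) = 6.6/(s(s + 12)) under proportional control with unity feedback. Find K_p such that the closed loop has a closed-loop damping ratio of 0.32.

Closed-loop characteristic equation: s² + 12s + K_p·6.6 = 0.
So ω_n = √(6.6K_p) and 2ζω_n = 12, giving ζ = 12/(2√(6.6K_p)).
Setting ζ = 0.32: √(6.6K_p) = 12/(2·0.32) = 18.75, so K_p = 351.6/6.6 = 53.3.

K_p = 53.3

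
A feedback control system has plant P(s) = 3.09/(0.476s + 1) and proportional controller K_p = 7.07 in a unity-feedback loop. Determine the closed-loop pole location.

s = -48

Closed loop: T(s) = K_p·P/(1+K_p·P) = 21.85/(0.476s + 1 + 21.85), with pole at s = −(1 + 21.85)/0.476 = −48.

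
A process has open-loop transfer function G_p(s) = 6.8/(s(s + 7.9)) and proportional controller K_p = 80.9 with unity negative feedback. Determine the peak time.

The closed-loop denominator s² + 7.9s + 550.1 gives ω_n = √550.1 = 23.45 and ζ = 7.9/(2ω_n) = 0.1684.
Damped frequency ω_d = ω_n√(1−ζ²) = 23.12 rad/s, so peak time T_p = π/ω_d = 0.136 s.

T_p = 0.136 s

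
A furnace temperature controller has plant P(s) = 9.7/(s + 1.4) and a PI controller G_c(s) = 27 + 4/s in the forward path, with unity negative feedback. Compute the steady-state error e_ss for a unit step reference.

The open loop G_c(s)P(s) has a pole at the origin (type 1), so the static position error constant is infinite and e_ss = 1/(1+∞) = 0.

0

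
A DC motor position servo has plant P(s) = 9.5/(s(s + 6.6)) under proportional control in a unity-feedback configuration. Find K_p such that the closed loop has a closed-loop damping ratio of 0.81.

Closed-loop characteristic equation: s² + 6.6s + K_p·9.5 = 0.
So ω_n = √(9.5K_p) and 2ζω_n = 6.6, giving ζ = 6.6/(2√(9.5K_p)).
Setting ζ = 0.81: √(9.5K_p) = 6.6/(2·0.81) = 4.074, so K_p = 16.6/9.5 = 1.75.

K_p = 1.75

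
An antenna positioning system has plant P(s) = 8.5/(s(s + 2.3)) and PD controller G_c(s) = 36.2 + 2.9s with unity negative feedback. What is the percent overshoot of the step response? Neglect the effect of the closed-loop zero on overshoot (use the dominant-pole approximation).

2.31%

Forward path: (36.2 + 2.9s)·8.5/(s(s+2.3)). The closed-loop characteristic equation is s² + (2.3 + 8.5·2.9)s + 8.5·36.2 = 0.
That is s² + 26.95s + 307.7 = 0, so ω_n = 17.54 rad/s and ζ = 26.95/(2·17.54) = 0.7682.
%OS = 100·exp(−πζ/√(1−ζ²)) = 2.31%.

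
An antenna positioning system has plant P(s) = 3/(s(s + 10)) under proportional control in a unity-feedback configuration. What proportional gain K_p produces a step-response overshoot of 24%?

From %OS = 100·exp(−πζ/√(1−ζ²)) = 24%, ζ = −ln(0.24)/√(π²+ln²(0.24)) = 0.4136.
Characteristic equation s² + 10s + 3K_p = 0 gives ζ = 10/(2√(3K_p)).
Setting ζ = 0.4136: √(3K_p) = 10/(2·0.4136) = 12.09, so K_p = 146.1/3 = 48.7.

K_p = 48.7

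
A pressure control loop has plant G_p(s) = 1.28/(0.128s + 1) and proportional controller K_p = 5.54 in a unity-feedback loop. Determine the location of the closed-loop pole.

Closed loop: T(s) = K_p·G_p/(1+K_p·G_p) = 7.091/(0.128s + 1 + 7.091), with pole at s = −(1 + 7.091)/0.128 = −63.21.

s = -63.21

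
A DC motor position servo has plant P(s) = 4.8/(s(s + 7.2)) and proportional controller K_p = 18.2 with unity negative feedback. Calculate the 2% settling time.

T_s ≈ 1.11 s

The closed-loop denominator s² + 7.2s + 87.36 gives ω_n = √87.36 = 9.347 and ζ = 7.2/(2ω_n) = 0.3852.
2% settling time T_s ≈ 4/(ζω_n) = 4/3.6 = 1.11 s.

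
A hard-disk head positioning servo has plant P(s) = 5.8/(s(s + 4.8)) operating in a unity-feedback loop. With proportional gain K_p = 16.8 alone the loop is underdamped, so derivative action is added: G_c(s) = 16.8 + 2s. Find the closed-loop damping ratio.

ζ = 0.831

Forward path: (16.8 + 2s)·5.8/(s(s+4.8)). The closed-loop characteristic equation is s² + (4.8 + 5.8·2)s + 5.8·16.8 = 0.
That is s² + 16.4s + 97.44 = 0, so ω_n = 9.871 rad/s and ζ = 16.4/(2·9.871) = 0.8307.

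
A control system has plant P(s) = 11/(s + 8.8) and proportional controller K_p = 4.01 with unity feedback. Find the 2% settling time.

T_s ≈ 0.0756 s

Closed-loop transfer function: T(s) = K_p·P(s)/(1 + K_p·P(s)) = 44.11/(s + 8.8 + 44.11) = 44.11/(s + 52.91).
Time constant τ = 1/52.91 = 0.0189 s, so the 2% settling time is about 4τ = 0.0756 s.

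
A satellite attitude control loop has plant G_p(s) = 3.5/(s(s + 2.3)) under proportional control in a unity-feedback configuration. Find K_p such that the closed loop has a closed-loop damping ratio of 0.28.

Closed-loop characteristic equation: s² + 2.3s + K_p·3.5 = 0.
So ω_n = √(3.5K_p) and 2ζω_n = 2.3, giving ζ = 2.3/(2√(3.5K_p)).
Setting ζ = 0.28: √(3.5K_p) = 2.3/(2·0.28) = 4.107, so K_p = 16.87/3.5 = 4.82.

K_p = 4.82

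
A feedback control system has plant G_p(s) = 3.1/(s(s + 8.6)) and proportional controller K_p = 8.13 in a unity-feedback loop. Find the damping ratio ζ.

The closed-loop denominator is s(s+8.6) + 8.13·3.1 = s² + 8.6s + 25.2.
So ω_n² = 25.2 ⇒ ω_n = 5.02 rad/s, and ζ = 8.6/(2ω_n) = 0.857.

ζ = 0.857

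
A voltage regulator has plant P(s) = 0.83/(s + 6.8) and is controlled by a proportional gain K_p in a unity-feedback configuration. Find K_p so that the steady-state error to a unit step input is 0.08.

The loop is type 0, so e_ss(step) = 1/(1 + K_pos) with K_pos = K_p·P(0).
P(0) = 0.1221. Require 1/(1 + K_p·0.1221) = 0.08, so 1 + 0.1221·K_p = 12.5.
K_p = (12.5 − 1)/0.1221 = 94.2.

K_p = 94.2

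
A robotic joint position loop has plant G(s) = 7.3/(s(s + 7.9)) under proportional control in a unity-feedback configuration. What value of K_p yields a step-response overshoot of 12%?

K_p = 6.83

From %OS = 100·exp(−πζ/√(1−ζ²)) = 12%, ζ = −ln(0.12)/√(π²+ln²(0.12)) = 0.5594.
Characteristic equation s² + 7.9s + 7.3K_p = 0 gives ζ = 7.9/(2√(7.3K_p)).
Setting ζ = 0.5594: √(7.3K_p) = 7.9/(2·0.5594) = 7.061, so K_p = 49.86/7.3 = 6.83.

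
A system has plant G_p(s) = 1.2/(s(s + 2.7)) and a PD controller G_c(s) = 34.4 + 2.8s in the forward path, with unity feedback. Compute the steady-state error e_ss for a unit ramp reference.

The loop has one pole at the origin (type 1). Velocity error constant K_v = lim_{s→0} s·G_c(s)G_p(s) = 34.4·1.2/2.7 = 15.29.
Steady-state error to a unit ramp: e_ss = 1/K_v = 0.0654.

0.0654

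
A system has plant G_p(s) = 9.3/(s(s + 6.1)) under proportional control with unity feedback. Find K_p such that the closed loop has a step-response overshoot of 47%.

From %OS = 100·exp(−πζ/√(1−ζ²)) = 47%, ζ = −ln(0.47)/√(π²+ln²(0.47)) = 0.2337.
Characteristic equation s² + 6.1s + 9.3K_p = 0 gives ζ = 6.1/(2√(9.3K_p)).
Setting ζ = 0.2337: √(9.3K_p) = 6.1/(2·0.2337) = 13.05, so K_p = 170.4/9.3 = 18.3.

K_p = 18.3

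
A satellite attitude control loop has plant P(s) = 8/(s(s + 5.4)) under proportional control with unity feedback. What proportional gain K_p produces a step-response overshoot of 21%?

K_p = 4.6

From %OS = 100·exp(−πζ/√(1−ζ²)) = 21%, ζ = −ln(0.21)/√(π²+ln²(0.21)) = 0.4449.
Characteristic equation s² + 5.4s + 8K_p = 0 gives ζ = 5.4/(2√(8K_p)).
Setting ζ = 0.4449: √(8K_p) = 5.4/(2·0.4449) = 6.069, so K_p = 36.83/8 = 4.6.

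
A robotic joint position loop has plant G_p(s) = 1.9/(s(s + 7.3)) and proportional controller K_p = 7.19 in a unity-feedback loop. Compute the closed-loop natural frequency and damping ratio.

ω_n = 3.7 rad/s, ζ = 0.988

1 + K_p·G_p(s) = 0 gives s² + 7.3s + 13.66 = 0.
So ω_n² = 13.66 ⇒ ω_n = 3.696 rad/s, and ζ = 7.3/(2ω_n) = 0.988.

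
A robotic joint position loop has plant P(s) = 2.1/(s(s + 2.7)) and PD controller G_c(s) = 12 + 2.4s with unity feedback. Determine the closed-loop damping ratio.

Forward path: (12 + 2.4s)·2.1/(s(s+2.7)). The closed-loop characteristic equation is s² + (2.7 + 2.1·2.4)s + 2.1·12 = 0.
That is s² + 7.74s + 25.2 = 0, so ω_n = 5.02 rad/s and ζ = 7.74/(2·5.02) = 0.7709.

ζ = 0.771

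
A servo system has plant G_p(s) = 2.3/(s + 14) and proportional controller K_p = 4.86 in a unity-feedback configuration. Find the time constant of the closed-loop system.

Closed-loop transfer function: T(s) = K_p·G_p(s)/(1 + K_p·G_p(s)) = 11.18/(s + 14 + 11.18) = 11.18/(s + 25.18).
Time constant τ = 1/25.18 = 0.0397 s.

τ = 0.0397 s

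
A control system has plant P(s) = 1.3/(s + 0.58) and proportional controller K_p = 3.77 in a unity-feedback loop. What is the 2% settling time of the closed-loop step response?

T_s ≈ 0.73 s

Closed-loop transfer function: T(s) = K_p·P(s)/(1 + K_p·P(s)) = 4.901/(s + 0.58 + 4.901) = 4.901/(s + 5.481).
Time constant τ = 1/5.481 = 0.1824 s, so the 2% settling time is about 4τ = 0.73 s.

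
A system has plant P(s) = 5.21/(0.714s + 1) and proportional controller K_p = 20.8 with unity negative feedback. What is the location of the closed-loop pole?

s = -153.2

Closed loop: T(s) = K_p·P/(1+K_p·P) = 108.4/(0.714s + 1 + 108.4), with pole at s = −(1 + 108.4)/0.714 = −153.2.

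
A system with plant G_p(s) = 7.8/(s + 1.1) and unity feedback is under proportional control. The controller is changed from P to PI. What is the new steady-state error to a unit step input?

0

Adding integral action puts a pole at s = 0 in the forward path, raising the system type to 1; a type-1 loop has zero steady-state error to a step.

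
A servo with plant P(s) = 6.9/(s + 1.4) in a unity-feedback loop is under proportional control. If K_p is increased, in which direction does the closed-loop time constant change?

decrease

The closed-loop bandwidth 1.4+K_p·6.9 grows with K_p, so τ shrinks.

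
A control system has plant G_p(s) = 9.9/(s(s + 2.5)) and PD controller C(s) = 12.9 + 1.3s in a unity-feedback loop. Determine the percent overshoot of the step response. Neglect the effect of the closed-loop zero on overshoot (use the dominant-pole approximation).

5.43%

Forward path: (12.9 + 1.3s)·9.9/(s(s+2.5)). The closed-loop characteristic equation is s² + (2.5 + 9.9·1.3)s + 9.9·12.9 = 0.
That is s² + 15.37s + 127.7 = 0, so ω_n = 11.3 rad/s and ζ = 15.37/(2·11.3) = 0.68.
%OS = 100·exp(−πζ/√(1−ζ²)) = 5.43%.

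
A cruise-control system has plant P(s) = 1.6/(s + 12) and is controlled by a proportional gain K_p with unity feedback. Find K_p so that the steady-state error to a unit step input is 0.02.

K_p = 368

Steady-state error for a unit step on this type-0 loop is 1/(1 + K_p·P(0)).
P(0) = 0.1333. Require 1/(1 + K_p·0.1333) = 0.02, so 1 + 0.1333·K_p = 50.
K_p = (50 − 1)/0.1333 = 368.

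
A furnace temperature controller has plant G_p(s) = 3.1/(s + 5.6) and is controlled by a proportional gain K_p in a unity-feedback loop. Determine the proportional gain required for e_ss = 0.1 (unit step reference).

K_p = 16.3

The loop is type 0, so e_ss(step) = 1/(1 + K_pos) with K_pos = K_p·G_p(0).
G_p(0) = 0.5536. Require 1/(1 + K_p·0.5536) = 0.1, so 1 + 0.5536·K_p = 10.
K_p = (10 − 1)/0.5536 = 16.3.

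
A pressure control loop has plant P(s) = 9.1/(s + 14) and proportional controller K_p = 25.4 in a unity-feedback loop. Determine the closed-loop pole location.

Closed-loop transfer function: T(s) = K_p·P(s)/(1 + K_p·P(s)) = 231.1/(s + 14 + 231.1) = 231.1/(s + 245.1).
The closed-loop pole is at s = −245.1.

s = -245.1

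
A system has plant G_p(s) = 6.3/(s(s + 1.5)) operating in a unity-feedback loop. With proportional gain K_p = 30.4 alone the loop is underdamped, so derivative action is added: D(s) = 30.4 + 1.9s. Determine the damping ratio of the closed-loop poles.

ζ = 0.487

Forward path: (30.4 + 1.9s)·6.3/(s(s+1.5)). The closed-loop characteristic equation is s² + (1.5 + 6.3·1.9)s + 6.3·30.4 = 0.
That is s² + 13.47s + 191.5 = 0, so ω_n = 13.84 rad/s and ζ = 13.47/(2·13.84) = 0.4867.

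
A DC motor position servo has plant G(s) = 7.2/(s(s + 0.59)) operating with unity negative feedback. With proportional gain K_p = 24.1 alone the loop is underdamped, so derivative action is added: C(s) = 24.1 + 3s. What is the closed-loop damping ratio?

ζ = 0.842

Forward path: (24.1 + 3s)·7.2/(s(s+0.59)). The closed-loop characteristic equation is s² + (0.59 + 7.2·3)s + 7.2·24.1 = 0.
That is s² + 22.19s + 173.5 = 0, so ω_n = 13.17 rad/s and ζ = 22.19/(2·13.17) = 0.8423.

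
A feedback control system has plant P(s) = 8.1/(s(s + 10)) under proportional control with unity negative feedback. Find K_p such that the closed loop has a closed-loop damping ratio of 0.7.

K_p = 6.3

Closed-loop characteristic equation: s² + 10s + K_p·8.1 = 0.
So ω_n = √(8.1K_p) and 2ζω_n = 10, giving ζ = 10/(2√(8.1K_p)).
Setting ζ = 0.7: √(8.1K_p) = 10/(2·0.7) = 7.143, so K_p = 51.02/8.1 = 6.3.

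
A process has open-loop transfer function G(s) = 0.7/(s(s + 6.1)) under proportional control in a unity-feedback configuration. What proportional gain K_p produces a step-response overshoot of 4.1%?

From %OS = 100·exp(−πζ/√(1−ζ²)) = 4.1%, ζ = −ln(0.041)/√(π²+ln²(0.041)) = 0.713.
Characteristic equation s² + 6.1s + 0.7K_p = 0 gives ζ = 6.1/(2√(0.7K_p)).
Setting ζ = 0.713: √(0.7K_p) = 6.1/(2·0.713) = 4.278, so K_p = 18.3/0.7 = 26.1.

K_p = 26.1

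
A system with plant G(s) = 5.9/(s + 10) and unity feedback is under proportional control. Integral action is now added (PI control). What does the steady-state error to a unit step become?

The integrator makes K_pos = lim_{s→0} C(s)G(s) infinite, so e_ss = 1/(1+K_pos) = 0.

0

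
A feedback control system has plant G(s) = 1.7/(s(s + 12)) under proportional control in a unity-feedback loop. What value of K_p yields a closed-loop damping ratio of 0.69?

Closed-loop characteristic equation: s² + 12s + K_p·1.7 = 0.
So ω_n = √(1.7K_p) and 2ζω_n = 12, giving ζ = 12/(2√(1.7K_p)).
Setting ζ = 0.69: √(1.7K_p) = 12/(2·0.69) = 8.696, so K_p = 75.61/1.7 = 44.5.

K_p = 44.5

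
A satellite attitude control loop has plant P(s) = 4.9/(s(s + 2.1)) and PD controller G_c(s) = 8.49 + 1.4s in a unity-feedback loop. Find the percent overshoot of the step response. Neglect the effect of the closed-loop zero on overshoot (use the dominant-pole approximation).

4.82%

Forward path: (8.49 + 1.4s)·4.9/(s(s+2.1)). The closed-loop characteristic equation is s² + (2.1 + 4.9·1.4)s + 4.9·8.49 = 0.
That is s² + 8.96s + 41.6 = 0, so ω_n = 6.45 rad/s and ζ = 8.96/(2·6.45) = 0.6946.
%OS = 100·exp(−πζ/√(1−ζ²)) = 4.82%.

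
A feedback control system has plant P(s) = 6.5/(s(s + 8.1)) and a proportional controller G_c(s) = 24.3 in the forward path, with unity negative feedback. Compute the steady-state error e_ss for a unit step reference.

0

The open loop G_c(s)P(s) has a pole at the origin (type 1), so the static position error constant is infinite and e_ss = 1/(1+∞) = 0.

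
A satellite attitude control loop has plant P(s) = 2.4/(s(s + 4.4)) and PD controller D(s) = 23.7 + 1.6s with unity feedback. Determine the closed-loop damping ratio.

Forward path: (23.7 + 1.6s)·2.4/(s(s+4.4)). The closed-loop characteristic equation is s² + (4.4 + 2.4·1.6)s + 2.4·23.7 = 0.
That is s² + 8.24s + 56.88 = 0, so ω_n = 7.542 rad/s and ζ = 8.24/(2·7.542) = 0.5463.

ζ = 0.546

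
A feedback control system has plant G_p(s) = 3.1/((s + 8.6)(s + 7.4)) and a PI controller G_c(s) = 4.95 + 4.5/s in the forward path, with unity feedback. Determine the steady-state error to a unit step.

The open loop G_c(s)G_p(s) has a pole at the origin (type 1), so the static position error constant is infinite and e_ss = 1/(1+∞) = 0.

0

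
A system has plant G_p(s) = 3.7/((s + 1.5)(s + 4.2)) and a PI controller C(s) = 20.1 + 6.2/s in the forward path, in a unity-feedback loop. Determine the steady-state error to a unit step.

The open loop C(s)G_p(s) has a pole at the origin (type 1), so the static position error constant is infinite and e_ss = 1/(1+∞) = 0.

0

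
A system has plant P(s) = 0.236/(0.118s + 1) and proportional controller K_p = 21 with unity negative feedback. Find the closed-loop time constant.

Closed loop: T(s) = K_p·P/(1+K_p·P) = 4.956/(0.118s + 1 + 4.956), with pole at s = −(1 + 4.956)/0.118 = −50.47.
Closed-loop time constant τ = 1/50.47 = 0.0198 s.

τ = 0.0198 s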